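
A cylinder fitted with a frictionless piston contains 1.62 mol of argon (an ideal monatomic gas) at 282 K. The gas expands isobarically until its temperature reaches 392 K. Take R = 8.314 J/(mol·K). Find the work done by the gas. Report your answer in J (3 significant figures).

W ≈ 1480 J

Isobaric: W = P ΔV = nR ΔT.
W = (1.62)(8.314)(392 − 282) = 1482 J.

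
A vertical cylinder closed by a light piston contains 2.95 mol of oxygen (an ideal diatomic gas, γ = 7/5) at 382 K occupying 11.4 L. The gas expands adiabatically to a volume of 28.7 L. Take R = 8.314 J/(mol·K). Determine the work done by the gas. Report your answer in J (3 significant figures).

Adiabatic: TV^(γ−1) = const with γ = 7/5.
T₂ = T₁ (V₁/V₂)^(γ−1) = 382 × (11.4/28.7)^0.4 = 382 × 0.6912 = 264 K.
W_by = nCᵥ(T₁ − T₂) = (2.95)(20.79)(382 − 264) = 7233 J.

W ≈ 7230 J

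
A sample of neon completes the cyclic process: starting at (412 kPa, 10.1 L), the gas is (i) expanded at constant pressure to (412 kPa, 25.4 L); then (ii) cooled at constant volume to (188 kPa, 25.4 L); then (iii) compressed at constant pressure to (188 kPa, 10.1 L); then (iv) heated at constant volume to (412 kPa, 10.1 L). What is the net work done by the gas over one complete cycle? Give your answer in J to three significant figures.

W_net ≈ 3430 J

Constant-volume legs do no work.
W(i) = (412)(25.4 − 10.1) = 6304 J; W(iii) = (188)(10.1 − 25.4) = -2876 J.
W_net = 6304 − 2876 = 3427 J (the clockwise enclosed area).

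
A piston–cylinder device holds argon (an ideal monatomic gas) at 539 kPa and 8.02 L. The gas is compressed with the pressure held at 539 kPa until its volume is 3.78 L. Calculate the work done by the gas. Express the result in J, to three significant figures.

Isobaric: W = P ΔV.
W = (539 kPa)(3.78 − 8.02 L) = (539)(-4.24) = -2285 J.

W ≈ -2290 J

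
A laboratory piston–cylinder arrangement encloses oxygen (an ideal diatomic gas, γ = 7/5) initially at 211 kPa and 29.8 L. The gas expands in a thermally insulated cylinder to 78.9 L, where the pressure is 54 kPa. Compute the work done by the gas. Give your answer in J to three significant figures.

Adiabatic: W = (P₁V₁ − P₂V₂)/(γ − 1) with γ = 7/5.
P₁V₁ = 6288 J, P₂V₂ = 4261 J.
W = (6288 − 4261) / 0.4 = 5068 J.

W ≈ 5070 J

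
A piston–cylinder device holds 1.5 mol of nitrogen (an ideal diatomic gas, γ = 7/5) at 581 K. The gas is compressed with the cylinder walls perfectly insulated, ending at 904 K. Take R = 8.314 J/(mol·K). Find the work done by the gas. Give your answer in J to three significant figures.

Adiabatic ⇒ Q = 0, so W_by = −ΔU = nCᵥ(T₁ − T₂).
Cᵥ = 5R/2 = 20.79 J/(mol·K).
W = (1.5)(20.79)(581 − 904) = -10070 J.

W ≈ -10100 J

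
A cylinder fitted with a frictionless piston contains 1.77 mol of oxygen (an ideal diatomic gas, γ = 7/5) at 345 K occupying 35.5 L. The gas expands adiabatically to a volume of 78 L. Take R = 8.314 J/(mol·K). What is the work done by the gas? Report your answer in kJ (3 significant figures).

W ≈ 3.43 kJ

Adiabatic: TV^(γ−1) = const with γ = 7/5.
T₂ = T₁ (V₁/V₂)^(γ−1) = 345 × (35.5/78)^0.4 = 345 × 0.7299 = 251.8 K.
W_by = nCᵥ(T₁ − T₂) = (1.77)(20.79)(345 − 251.8) = 3428 J.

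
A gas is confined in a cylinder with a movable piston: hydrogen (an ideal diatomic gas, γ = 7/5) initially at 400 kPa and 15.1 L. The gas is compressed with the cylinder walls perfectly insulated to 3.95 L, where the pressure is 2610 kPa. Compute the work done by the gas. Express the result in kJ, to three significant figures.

Adiabatic: W = (P₁V₁ − P₂V₂)/(γ − 1) with γ = 7/5.
P₁V₁ = 6040 J, P₂V₂ = 10310 J.
W = (6040 − 10310) / 0.4 = -10674 J.

W ≈ -10.7 kJ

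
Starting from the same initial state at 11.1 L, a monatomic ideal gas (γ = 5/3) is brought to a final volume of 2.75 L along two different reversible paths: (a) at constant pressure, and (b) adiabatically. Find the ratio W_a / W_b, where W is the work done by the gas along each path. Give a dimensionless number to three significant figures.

Path (a) isobaric: W = P₁(V₂ − V₁) → W_a/(P₁V₁) = -0.7523.
Path (b) adiabatic: W = P₁V₁(1 − (V₁/V₂)^(γ−1))/(γ−1) → W_b/(P₁V₁) = -2.303.
W_a / W_b = -0.7523 / -2.303 = 0.3267.

W_a / W_b ≈ 0.327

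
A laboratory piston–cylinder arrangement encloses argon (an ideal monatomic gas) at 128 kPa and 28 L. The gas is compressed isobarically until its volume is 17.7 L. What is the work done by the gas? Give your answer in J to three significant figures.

W ≈ -1320 J

Isobaric: W = P ΔV.
W = (128 kPa)(17.7 − 28 L) = (128)(-10.3) = -1318 J.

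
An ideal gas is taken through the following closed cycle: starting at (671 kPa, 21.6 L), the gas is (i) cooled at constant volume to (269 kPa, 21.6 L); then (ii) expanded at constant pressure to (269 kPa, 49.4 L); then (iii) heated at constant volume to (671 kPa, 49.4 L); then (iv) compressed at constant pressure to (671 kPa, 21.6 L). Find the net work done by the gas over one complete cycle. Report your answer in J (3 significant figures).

Constant-volume legs do no work.
W(ii) = (269)(49.4 − 21.6) = 7478 J; W(iv) = (671)(21.6 − 49.4) = -18654 J.
W_net = 7478 − 18654 = -11176 J (the counter-clockwise enclosed area).

W_net ≈ -11200 J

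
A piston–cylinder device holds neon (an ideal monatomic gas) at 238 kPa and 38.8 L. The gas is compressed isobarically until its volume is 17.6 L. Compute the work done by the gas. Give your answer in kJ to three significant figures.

Isobaric: W = P ΔV.
W = (238 kPa)(17.6 − 38.8 L) = (238)(-21.2) = -5046 J.

W ≈ -5.05 kJ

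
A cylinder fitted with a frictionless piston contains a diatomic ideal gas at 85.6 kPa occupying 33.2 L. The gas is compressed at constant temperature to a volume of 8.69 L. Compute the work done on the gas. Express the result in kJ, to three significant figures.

W ≈ 3.81 kJ

Isothermal: W = nRT ln(V₂/V₁) = P₁V₁ ln(V₂/V₁).
P₁V₁ = (85.6 kPa)(33.2 L) = 2842 J.
W = 2842 × ln(8.69/33.2) = 2842 × -1.34
W_by_gas = -3809 J; work on gas = −W_by = 3809 J.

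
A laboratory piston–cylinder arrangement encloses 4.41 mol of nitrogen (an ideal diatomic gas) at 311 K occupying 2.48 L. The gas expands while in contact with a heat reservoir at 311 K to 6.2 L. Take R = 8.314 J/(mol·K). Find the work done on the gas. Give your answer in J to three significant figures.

Isothermal: W = nRT ln(V₂/V₁).
W = (4.41)(8.314)(311) × ln(6.2/2.48)
  = 11403 × 0.9163
W_by_gas = 10448 J; work on gas = −W_by = -10448 J.

W ≈ -10400 J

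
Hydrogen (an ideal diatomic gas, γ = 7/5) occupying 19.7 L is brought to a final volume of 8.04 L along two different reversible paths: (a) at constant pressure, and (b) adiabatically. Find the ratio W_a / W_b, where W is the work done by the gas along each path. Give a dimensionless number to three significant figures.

W_a / W_b ≈ 0.549

Path (a) isobaric: W = P₁(V₂ − V₁) → W_a/(P₁V₁) = -0.5919.
Path (b) adiabatic: W = P₁V₁(1 − (V₁/V₂)^(γ−1))/(γ−1) → W_b/(P₁V₁) = -1.078.
W_a / W_b = -0.5919 / -1.078 = 0.5491.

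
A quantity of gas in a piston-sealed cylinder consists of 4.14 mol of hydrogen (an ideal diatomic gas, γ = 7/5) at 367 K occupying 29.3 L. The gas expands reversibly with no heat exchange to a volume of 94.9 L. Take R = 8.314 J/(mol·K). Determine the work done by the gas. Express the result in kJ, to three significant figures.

Adiabatic: TV^(γ−1) = const with γ = 7/5.
T₂ = T₁ (V₁/V₂)^(γ−1) = 367 × (29.3/94.9)^0.4 = 367 × 0.6249 = 229.4 K.
W_by = nCᵥ(T₁ − T₂) = (4.14)(20.79)(367 − 229.4) = 11844 J.

W ≈ 11.8 kJ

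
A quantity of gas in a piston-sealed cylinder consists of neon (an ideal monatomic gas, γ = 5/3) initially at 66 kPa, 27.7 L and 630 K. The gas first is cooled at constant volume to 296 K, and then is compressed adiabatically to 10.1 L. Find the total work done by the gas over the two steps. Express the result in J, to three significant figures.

Step 1 (isochoric): W = 0 (constant volume).
After step 1: P = 31.01 kPa (V unchanged).
Step 2 (adiabatic): W = (P₁V₁ − P₂V₂)/(γ−1) = (859 − 1683)/0.667 = -1236 J.
W_total = 0 − 1236 = -1236 J.

W_total ≈ -1240 J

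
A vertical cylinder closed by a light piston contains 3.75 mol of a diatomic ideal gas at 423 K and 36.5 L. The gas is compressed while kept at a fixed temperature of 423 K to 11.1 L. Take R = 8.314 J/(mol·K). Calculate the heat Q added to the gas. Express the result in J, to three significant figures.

Q ≈ -15700 J

Isothermal ⇒ ΔU = 0, so Q = W = nRT ln(V₂/V₁).
Q = (3.75)(8.314)(423) ln(11.1/36.5) = 13188 × -1.19 = -15699 J.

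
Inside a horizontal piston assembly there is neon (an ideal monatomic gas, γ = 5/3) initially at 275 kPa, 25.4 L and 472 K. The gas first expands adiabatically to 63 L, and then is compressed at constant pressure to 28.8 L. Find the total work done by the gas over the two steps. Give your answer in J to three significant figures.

Step 1 (adiabatic): W = (P₁V₁ − P₂V₂)/(γ−1) = (6985 − 3812)/0.667 = 4759 J.
After step 1: P = 60.51 kPa, V = 63 L, T = 257.6 K.
Step 2 (isobaric): W = PΔV = (60.51 kPa)(28.8 − 63 L) = -2069 J.
W_total = 4759 − 2069 = 2690 J.

W_total ≈ 2690 J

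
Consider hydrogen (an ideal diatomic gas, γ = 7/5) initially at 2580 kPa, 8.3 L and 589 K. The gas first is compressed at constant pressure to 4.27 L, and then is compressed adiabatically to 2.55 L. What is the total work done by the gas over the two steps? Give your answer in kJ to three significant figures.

W_total ≈ -16.7 kJ

Step 1 (isobaric): W = PΔV = (2580 kPa)(4.27 − 8.3 L) = -10397 J.
After step 1: P = 2580 kPa, V = 4.27 L, T = 303 K.
Step 2 (adiabatic): W = (P₁V₁ − P₂V₂)/(γ−1) = (11017 − 13540)/0.4 = -6307 J.
W_total = -10397 − 6307 = -16705 J.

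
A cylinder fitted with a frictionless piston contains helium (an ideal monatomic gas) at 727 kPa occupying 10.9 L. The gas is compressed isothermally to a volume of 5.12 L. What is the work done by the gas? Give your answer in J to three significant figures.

W ≈ -5990 J

Isothermal: W = nRT ln(V₂/V₁) = P₁V₁ ln(V₂/V₁).
P₁V₁ = (727 kPa)(10.9 L) = 7924 J.
W = 7924 × ln(5.12/10.9) = 7924 × -0.7556
W_by_gas = -5988 J.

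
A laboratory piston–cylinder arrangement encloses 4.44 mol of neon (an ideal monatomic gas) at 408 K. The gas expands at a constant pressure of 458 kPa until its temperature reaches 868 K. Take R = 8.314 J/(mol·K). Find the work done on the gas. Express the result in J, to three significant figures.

Isobaric: W = P ΔV = nR ΔT.
W = (4.44)(8.314)(868 − 408) = 16981 J.
Work on gas = −W_by = -16981 J.

W ≈ -17000 J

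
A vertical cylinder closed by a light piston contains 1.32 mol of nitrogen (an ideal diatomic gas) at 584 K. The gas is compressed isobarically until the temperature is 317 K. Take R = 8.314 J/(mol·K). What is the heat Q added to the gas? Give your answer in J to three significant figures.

Q ≈ -10300 J

Isobaric: W = nRΔT = (1.32)(8.314)(-267) = -2930 J.
ΔU = nCᵥΔT with Cᵥ = 5R/2: ΔU = (1.32)(20.79)(-267) = -7325 J.
Q = ΔU + W = -7325 − 2930 = -10256 J.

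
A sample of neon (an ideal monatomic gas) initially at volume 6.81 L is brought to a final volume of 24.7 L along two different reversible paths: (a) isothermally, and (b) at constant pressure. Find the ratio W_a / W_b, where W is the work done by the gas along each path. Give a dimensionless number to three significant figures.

Path (a) isothermal: W = P₁V₁ ln(V₂/V₁) → W_a/(P₁V₁) = 1.288.
Path (b) isobaric: W = P₁(V₂ − V₁) → W_b/(P₁V₁) = 2.627.
W_a / W_b = 1.288 / 2.627 = 0.4904.

W_a / W_b ≈ 0.490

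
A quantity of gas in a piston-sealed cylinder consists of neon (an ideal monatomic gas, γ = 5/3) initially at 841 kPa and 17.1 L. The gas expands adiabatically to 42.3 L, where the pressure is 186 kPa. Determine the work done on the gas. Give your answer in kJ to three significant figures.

Adiabatic: W = (P₁V₁ − P₂V₂)/(γ − 1) with γ = 5/3.
P₁V₁ = 14381 J, P₂V₂ = 7868 J.
W = (14381 − 7868) / 0.6667 = 9770 J.
Work on gas = −W_by = -9770 J.

W ≈ -9.77 kJ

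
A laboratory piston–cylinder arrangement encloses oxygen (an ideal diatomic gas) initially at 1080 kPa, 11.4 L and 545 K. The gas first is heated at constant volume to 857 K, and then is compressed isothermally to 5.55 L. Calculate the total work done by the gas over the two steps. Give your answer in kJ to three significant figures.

Step 1 (isochoric): W = 0 (constant volume).
After step 1: P = 1698 kPa (V unchanged).
Step 2 (isothermal): W = P₁V₁ ln(V₂/V₁) = (19360) ln(5.55/11.4) = -13936 J.
W_total = 0 − 13936 = -13936 J.

W_total ≈ -13.9 kJ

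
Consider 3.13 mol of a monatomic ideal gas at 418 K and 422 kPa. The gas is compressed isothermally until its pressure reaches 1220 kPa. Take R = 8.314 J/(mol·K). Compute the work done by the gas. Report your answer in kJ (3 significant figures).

Isothermal process: W = nRT ln(V₂/V₁) = nRT ln(P₁/P₂).
W = (3.13)(8.314)(418) × ln(422/1220)
  = 10878 × ln(0.3459) = 10878 × -1.062
W_by_gas = -11548 J.

W ≈ -11.5 kJ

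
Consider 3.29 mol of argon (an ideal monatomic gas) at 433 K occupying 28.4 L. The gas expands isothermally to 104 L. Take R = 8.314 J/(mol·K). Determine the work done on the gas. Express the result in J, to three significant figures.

Isothermal: W = nRT ln(V₂/V₁).
W = (3.29)(8.314)(433) × ln(104/28.4)
  = 11844 × 1.298
W_by_gas = 15373 J; work on gas = −W_by = -15373 J.

W ≈ -15400 J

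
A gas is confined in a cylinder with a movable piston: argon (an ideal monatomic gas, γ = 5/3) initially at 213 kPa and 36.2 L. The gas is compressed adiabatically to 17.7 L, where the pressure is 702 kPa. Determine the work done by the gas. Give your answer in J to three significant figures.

W ≈ -7070 J

Adiabatic: W = (P₁V₁ − P₂V₂)/(γ − 1) with γ = 5/3.
P₁V₁ = 7711 J, P₂V₂ = 12425 J.
W = (7711 − 12425) / 0.6667 = -7072 J.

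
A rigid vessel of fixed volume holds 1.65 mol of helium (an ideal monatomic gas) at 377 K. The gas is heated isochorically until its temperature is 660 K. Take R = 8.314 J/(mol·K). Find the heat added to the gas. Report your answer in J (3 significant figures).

Constant volume ⇒ W = 0, so Q = ΔU = nCᵥΔT with Cᵥ = 3R/2 = 12.47 J/(mol·K).
ΔU = (1.65)(12.47)(660 − 377) = 5823 J.

Q ≈ 5820 J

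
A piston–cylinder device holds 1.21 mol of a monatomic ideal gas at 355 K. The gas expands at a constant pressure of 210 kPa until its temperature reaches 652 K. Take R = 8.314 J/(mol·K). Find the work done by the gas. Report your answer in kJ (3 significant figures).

Isobaric: W = P ΔV = nR ΔT.
W = (1.21)(8.314)(652 − 355) = 2988 J.

W ≈ 2.99 kJ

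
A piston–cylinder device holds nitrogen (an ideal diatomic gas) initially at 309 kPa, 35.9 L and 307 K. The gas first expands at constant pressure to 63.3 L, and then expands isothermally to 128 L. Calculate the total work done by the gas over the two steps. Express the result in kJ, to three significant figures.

Step 1 (isobaric): W = PΔV = (309 kPa)(63.3 − 35.9 L) = 8467 J.
After step 1: P = 309 kPa, V = 63.3 L, T = 541.3 K.
Step 2 (isothermal): W = P₁V₁ ln(V₂/V₁) = (19560) ln(128/63.3) = 13773 J.
W_total = 8467 + 13773 = 22239 J.

W_total ≈ 22.2 kJ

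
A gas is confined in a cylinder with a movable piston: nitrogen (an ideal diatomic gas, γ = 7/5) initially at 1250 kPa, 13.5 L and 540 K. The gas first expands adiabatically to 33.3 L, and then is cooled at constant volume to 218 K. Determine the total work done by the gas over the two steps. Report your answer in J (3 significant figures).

Step 1 (adiabatic): W = (P₁V₁ − P₂V₂)/(γ−1) = (16875 − 11760)/0.4 = 12788 J.
Step 2 (isochoric): W = 0 (constant volume).
W_total = 12788 + 0 = 12788 J.

W_total ≈ 12800 J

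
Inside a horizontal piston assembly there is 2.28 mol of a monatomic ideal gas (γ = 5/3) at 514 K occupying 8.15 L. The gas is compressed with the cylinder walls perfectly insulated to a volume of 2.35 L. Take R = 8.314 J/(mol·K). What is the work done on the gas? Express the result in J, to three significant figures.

W ≈ 18900 J

Adiabatic: TV^(γ−1) = const with γ = 5/3.
T₂ = T₁ (V₁/V₂)^(γ−1) = 514 × (8.15/2.35)^0.667 = 514 × 2.291 = 1178 K.
W_by = nCᵥ(T₁ − T₂) = (2.28)(12.47)(514 − 1178) = -18871 J.
Work on gas = −W_by = 18871 J.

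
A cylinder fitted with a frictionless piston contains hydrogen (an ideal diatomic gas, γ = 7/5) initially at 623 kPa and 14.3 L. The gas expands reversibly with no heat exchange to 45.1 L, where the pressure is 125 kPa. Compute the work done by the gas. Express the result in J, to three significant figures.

Adiabatic: W = (P₁V₁ − P₂V₂)/(γ − 1) with γ = 7/5.
P₁V₁ = 8909 J, P₂V₂ = 5638 J.
W = (8909 − 5638) / 0.4 = 8179 J.

W ≈ 8180 J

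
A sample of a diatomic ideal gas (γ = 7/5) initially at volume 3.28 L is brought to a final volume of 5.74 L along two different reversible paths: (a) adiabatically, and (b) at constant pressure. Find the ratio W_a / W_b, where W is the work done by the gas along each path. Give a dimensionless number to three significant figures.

Path (a) adiabatic: W = P₁V₁(1 − (V₁/V₂)^(γ−1))/(γ−1) → W_a/(P₁V₁) = 0.5014.
Path (b) isobaric: W = P₁(V₂ − V₁) → W_b/(P₁V₁) = 0.75.
W_a / W_b = 0.5014 / 0.75 = 0.6685.

W_a / W_b ≈ 0.669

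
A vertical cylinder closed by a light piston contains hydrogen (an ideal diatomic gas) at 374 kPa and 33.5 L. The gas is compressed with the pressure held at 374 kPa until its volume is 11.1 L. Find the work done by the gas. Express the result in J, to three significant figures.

W ≈ -8380 J

Isobaric: W = P ΔV.
W = (374 kPa)(11.1 − 33.5 L) = (374)(-22.4) = -8378 J.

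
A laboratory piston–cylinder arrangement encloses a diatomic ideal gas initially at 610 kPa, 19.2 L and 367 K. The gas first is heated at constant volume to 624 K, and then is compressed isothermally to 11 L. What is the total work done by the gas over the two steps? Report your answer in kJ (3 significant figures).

Step 1 (isochoric): W = 0 (constant volume).
After step 1: P = 1037 kPa (V unchanged).
Step 2 (isothermal): W = P₁V₁ ln(V₂/V₁) = (19914) ln(11/19.2) = -11092 J.
W_total = 0 − 11092 = -11092 J.

W_total ≈ -11.1 kJ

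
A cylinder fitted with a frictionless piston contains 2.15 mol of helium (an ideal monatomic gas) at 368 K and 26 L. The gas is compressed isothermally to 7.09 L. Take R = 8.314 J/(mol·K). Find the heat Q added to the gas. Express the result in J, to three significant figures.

Isothermal ⇒ ΔU = 0, so Q = W = nRT ln(V₂/V₁).
Q = (2.15)(8.314)(368) ln(7.09/26) = 6578 × -1.299 = -8548 J.

Q ≈ -8550 J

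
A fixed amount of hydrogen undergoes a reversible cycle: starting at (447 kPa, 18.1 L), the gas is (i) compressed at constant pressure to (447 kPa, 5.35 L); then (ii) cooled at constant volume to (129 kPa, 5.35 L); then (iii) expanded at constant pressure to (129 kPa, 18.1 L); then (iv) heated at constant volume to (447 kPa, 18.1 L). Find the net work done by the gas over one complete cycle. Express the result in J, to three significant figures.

Constant-volume legs do no work.
W(i) = (447)(5.35 − 18.1) = -5699 J; W(iii) = (129)(18.1 − 5.35) = 1645 J.
W_net = -5699 + 1645 = -4055 J (the counter-clockwise enclosed area).

W_net ≈ -4050 J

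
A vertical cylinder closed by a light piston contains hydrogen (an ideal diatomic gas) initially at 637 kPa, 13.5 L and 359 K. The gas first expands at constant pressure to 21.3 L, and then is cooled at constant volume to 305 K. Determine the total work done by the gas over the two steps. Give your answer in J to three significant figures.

Step 1 (isobaric): W = PΔV = (637 kPa)(21.3 − 13.5 L) = 4969 J.
Step 2 (isochoric): W = 0 (constant volume).
W_total = 4969 + 0 = 4969 J.

W_total ≈ 4970 J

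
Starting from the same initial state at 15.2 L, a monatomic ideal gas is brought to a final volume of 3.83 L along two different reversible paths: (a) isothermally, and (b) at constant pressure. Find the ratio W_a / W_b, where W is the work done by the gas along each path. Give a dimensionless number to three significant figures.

Path (a) isothermal: W = P₁V₁ ln(V₂/V₁) → W_a/(P₁V₁) = -1.378.
Path (b) isobaric: W = P₁(V₂ − V₁) → W_b/(P₁V₁) = -0.748.
W_a / W_b = -1.378 / -0.748 = 1.843.

W_a / W_b ≈ 1.84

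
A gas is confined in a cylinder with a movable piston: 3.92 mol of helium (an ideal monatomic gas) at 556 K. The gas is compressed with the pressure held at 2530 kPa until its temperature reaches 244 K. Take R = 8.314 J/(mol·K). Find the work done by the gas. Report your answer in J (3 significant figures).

Isobaric: W = P ΔV = nR ΔT.
W = (3.92)(8.314)(244 − 556) = -10168 J.

W ≈ -10200 J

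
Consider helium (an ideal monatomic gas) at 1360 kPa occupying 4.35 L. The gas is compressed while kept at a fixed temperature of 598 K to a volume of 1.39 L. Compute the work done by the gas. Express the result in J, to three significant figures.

W ≈ -6750 J

Isothermal: W = nRT ln(V₂/V₁) = P₁V₁ ln(V₂/V₁).
P₁V₁ = (1360 kPa)(4.35 L) = 5916 J.
W = 5916 × ln(1.39/4.35) = 5916 × -1.141
W_by_gas = -6749 J.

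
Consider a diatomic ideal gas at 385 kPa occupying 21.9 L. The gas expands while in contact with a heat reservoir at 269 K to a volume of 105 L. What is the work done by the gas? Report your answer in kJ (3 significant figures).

Isothermal: W = nRT ln(V₂/V₁) = P₁V₁ ln(V₂/V₁).
P₁V₁ = (385 kPa)(21.9 L) = 8432 J.
W = 8432 × ln(105/21.9) = 8432 × 1.567
W_by_gas = 13216 J.

W ≈ 13.2 kJ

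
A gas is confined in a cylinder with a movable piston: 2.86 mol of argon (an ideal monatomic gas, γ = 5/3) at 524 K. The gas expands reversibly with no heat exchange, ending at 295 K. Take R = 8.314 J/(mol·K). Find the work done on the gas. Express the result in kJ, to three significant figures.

Adiabatic ⇒ Q = 0, so W_by = −ΔU = nCᵥ(T₁ − T₂).
Cᵥ = 3R/2 = 12.47 J/(mol·K).
W = (2.86)(12.47)(524 − 295) = 8168 J.
Work on gas = −W_by = -8168 J.

W ≈ -8.17 kJ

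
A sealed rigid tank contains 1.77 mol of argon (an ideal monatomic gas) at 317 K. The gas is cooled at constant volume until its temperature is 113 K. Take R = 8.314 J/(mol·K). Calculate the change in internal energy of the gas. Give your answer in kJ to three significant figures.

ΔU ≈ -4.50 kJ

Constant volume ⇒ W = 0, so Q = ΔU = nCᵥΔT with Cᵥ = 3R/2 = 12.47 J/(mol·K).
ΔU = (1.77)(12.47)(113 − 317) = -4503 J.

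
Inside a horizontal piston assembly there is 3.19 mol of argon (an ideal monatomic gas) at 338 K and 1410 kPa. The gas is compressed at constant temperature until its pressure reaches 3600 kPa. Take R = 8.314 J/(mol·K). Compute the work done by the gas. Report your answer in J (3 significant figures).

W ≈ -8400 J

Isothermal process: W = nRT ln(V₂/V₁) = nRT ln(P₁/P₂).
W = (3.19)(8.314)(338) × ln(1410/3600)
  = 8964 × ln(0.3917) = 8964 × -0.9373
W_by_gas = -8403 J.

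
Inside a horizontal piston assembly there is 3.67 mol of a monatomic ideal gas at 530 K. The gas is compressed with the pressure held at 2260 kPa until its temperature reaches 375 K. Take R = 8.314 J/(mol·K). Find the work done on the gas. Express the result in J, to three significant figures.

Isobaric: W = P ΔV = nR ΔT.
W = (3.67)(8.314)(375 − 530) = -4729 J.
Work on gas = −W_by = 4729 J.

W ≈ 4730 J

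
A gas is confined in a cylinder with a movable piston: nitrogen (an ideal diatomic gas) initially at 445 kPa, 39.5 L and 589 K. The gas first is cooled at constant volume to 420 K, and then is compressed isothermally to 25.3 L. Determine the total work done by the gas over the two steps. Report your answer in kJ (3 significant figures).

Step 1 (isochoric): W = 0 (constant volume).
After step 1: P = 317.3 kPa (V unchanged).
Step 2 (isothermal): W = P₁V₁ ln(V₂/V₁) = (12534) ln(25.3/39.5) = -5584 J.
W_total = 0 − 5584 = -5584 J.

W_total ≈ -5.58 kJ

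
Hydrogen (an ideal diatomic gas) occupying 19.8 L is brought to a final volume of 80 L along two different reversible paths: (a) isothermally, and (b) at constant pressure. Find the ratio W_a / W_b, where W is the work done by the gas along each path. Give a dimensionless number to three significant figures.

Path (a) isothermal: W = P₁V₁ ln(V₂/V₁) → W_a/(P₁V₁) = 1.396.
Path (b) isobaric: W = P₁(V₂ − V₁) → W_b/(P₁V₁) = 3.04.
W_a / W_b = 1.396 / 3.04 = 0.4593.

W_a / W_b ≈ 0.459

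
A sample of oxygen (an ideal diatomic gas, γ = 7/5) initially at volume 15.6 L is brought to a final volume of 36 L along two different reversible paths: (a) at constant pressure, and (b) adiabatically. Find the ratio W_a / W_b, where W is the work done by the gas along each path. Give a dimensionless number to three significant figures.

Path (a) isobaric: W = P₁(V₂ − V₁) → W_a/(P₁V₁) = 1.308.
Path (b) adiabatic: W = P₁V₁(1 − (V₁/V₂)^(γ−1))/(γ−1) → W_b/(P₁V₁) = 0.7108.
W_a / W_b = 1.308 / 0.7108 = 1.84.

W_a / W_b ≈ 1.84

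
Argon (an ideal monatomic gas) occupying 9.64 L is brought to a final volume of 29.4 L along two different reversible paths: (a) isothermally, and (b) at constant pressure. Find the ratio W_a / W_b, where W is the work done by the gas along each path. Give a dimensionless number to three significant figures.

Path (a) isothermal: W = P₁V₁ ln(V₂/V₁) → W_a/(P₁V₁) = 1.115.
Path (b) isobaric: W = P₁(V₂ − V₁) → W_b/(P₁V₁) = 2.05.
W_a / W_b = 1.115 / 2.05 = 0.544.

W_a / W_b ≈ 0.544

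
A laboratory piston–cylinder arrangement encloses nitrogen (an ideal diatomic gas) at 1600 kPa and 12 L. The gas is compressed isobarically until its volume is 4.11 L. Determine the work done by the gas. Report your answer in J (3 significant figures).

W ≈ -12600 J

Isobaric: W = P ΔV.
W = (1600 kPa)(4.11 − 12 L) = (1600)(-7.89) = -12624 J.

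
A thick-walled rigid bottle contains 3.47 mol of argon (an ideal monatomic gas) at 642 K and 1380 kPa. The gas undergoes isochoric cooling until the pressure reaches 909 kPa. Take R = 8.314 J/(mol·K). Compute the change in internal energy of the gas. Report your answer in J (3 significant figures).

Constant volume ⇒ W = 0, so Q = ΔU = nCᵥΔT with Cᵥ = 3R/2 = 12.47 J/(mol·K).
At constant V, T₂/T₁ = P₂/P₁ ⇒ ΔT = T₁(P₂/P₁ − 1) = 642·(909/1380 − 1) = -219.1 K.
ΔU = (3.47)(12.47)(-219.1) = -9482 J.

ΔU ≈ -9480 J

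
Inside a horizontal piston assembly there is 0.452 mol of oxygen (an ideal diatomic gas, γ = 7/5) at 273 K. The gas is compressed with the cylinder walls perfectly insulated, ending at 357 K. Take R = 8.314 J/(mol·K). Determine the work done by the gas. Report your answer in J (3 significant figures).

Adiabatic ⇒ Q = 0, so W_by = −ΔU = nCᵥ(T₁ − T₂).
Cᵥ = 5R/2 = 20.79 J/(mol·K).
W = (0.452)(20.79)(273 − 357) = -789.2 J.

W ≈ -789 J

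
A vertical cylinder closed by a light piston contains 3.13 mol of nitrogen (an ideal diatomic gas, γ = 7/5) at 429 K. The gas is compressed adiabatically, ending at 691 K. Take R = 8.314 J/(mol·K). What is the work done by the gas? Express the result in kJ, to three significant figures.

Adiabatic ⇒ Q = 0, so W_by = −ΔU = nCᵥ(T₁ − T₂).
Cᵥ = 5R/2 = 20.79 J/(mol·K).
W = (3.13)(20.79)(429 − 691) = -17045 J.

W ≈ -17.0 kJ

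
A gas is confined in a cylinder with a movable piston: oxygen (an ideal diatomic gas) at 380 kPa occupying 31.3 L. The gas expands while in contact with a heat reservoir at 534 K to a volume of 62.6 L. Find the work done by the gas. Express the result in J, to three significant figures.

Isothermal: W = nRT ln(V₂/V₁) = P₁V₁ ln(V₂/V₁).
P₁V₁ = (380 kPa)(31.3 L) = 11894 J.
W = 11894 × ln(62.6/31.3) = 11894 × 0.6931
W_by_gas = 8244 J.

W ≈ 8240 J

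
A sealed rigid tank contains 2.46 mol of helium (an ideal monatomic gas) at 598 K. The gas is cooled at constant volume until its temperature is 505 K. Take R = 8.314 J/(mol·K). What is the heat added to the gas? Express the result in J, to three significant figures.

Q ≈ -2850 J

Constant volume ⇒ W = 0, so Q = ΔU = nCᵥΔT with Cᵥ = 3R/2 = 12.47 J/(mol·K).
ΔU = (2.46)(12.47)(505 − 598) = -2853 J.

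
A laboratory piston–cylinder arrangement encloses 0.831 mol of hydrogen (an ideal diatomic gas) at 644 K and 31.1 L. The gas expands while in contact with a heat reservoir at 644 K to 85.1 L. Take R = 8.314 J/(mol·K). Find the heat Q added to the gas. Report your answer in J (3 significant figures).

Q ≈ 4480 J

Isothermal ⇒ ΔU = 0, so Q = W = nRT ln(V₂/V₁).
Q = (0.831)(8.314)(644) ln(85.1/31.1) = 4449 × 1.007 = 4479 J.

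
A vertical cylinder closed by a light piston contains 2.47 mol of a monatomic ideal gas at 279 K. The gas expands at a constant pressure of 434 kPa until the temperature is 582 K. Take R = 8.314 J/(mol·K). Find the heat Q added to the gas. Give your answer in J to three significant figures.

Q ≈ 15600 J

Isobaric: W = nRΔT = (2.47)(8.314)(303) = 6222 J.
ΔU = nCᵥΔT with Cᵥ = 3R/2: ΔU = (2.47)(12.47)(303) = 9333 J.
Q = ΔU + W = 9333 + 6222 = 15556 J.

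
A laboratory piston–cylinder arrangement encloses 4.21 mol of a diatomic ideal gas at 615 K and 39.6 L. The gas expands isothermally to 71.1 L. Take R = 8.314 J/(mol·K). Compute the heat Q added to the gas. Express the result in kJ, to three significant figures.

Isothermal ⇒ ΔU = 0, so Q = W = nRT ln(V₂/V₁).
Q = (4.21)(8.314)(615) ln(71.1/39.6) = 21526 × 0.5853 = 12598 J.

Q ≈ 12.6 kJ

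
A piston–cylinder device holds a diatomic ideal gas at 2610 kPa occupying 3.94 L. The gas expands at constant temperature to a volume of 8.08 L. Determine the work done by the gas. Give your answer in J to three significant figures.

Isothermal: W = nRT ln(V₂/V₁) = P₁V₁ ln(V₂/V₁).
P₁V₁ = (2610 kPa)(3.94 L) = 10283 J.
W = 10283 × ln(8.08/3.94) = 10283 × 0.7182
W_by_gas = 7386 J.

W ≈ 7390 J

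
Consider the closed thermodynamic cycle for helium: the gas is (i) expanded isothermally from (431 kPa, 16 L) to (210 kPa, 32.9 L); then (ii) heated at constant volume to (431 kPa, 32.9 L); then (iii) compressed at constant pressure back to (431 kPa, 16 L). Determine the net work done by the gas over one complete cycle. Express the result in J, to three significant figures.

Leg (i): W = PᵢVᵢ ln(V_f/Vᵢ) = (6896) ln(32.9/16) = 4971 J.
Leg (ii): W = 0.
Leg (iii): W = PΔV = (431)(16 − 32.9) = -7284 J.
W_net = 4971 − 7284 = -2313 J.

W_net ≈ -2310 J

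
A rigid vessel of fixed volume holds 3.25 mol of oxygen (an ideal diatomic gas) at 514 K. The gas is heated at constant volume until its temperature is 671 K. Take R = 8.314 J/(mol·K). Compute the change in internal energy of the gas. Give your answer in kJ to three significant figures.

ΔU ≈ 10.6 kJ

Constant volume ⇒ W = 0, so Q = ΔU = nCᵥΔT with Cᵥ = 5R/2 = 20.79 J/(mol·K).
ΔU = (3.25)(20.79)(671 − 514) = 10606 J.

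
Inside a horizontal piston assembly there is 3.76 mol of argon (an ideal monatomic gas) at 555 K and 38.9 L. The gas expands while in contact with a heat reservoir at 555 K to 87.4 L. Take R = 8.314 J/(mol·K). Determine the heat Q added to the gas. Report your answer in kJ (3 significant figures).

Q ≈ 14.0 kJ

Isothermal ⇒ ΔU = 0, so Q = W = nRT ln(V₂/V₁).
Q = (3.76)(8.314)(555) ln(87.4/38.9) = 17350 × 0.8095 = 14045 J.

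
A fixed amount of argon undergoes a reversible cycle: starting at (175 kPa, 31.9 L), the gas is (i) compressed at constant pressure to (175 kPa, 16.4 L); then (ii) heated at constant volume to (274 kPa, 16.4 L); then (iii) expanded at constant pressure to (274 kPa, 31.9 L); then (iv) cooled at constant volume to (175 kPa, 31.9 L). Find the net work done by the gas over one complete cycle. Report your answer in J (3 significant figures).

W_net ≈ 1530 J

Constant-volume legs do no work.
W(i) = (175)(16.4 − 31.9) = -2712 J; W(iii) = (274)(31.9 − 16.4) = 4247 J.
W_net = -2712 + 4247 = 1534 J (the clockwise enclosed area).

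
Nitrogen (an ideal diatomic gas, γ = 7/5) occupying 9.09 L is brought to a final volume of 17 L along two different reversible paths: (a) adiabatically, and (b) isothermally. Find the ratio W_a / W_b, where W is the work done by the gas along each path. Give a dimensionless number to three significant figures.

W_a / W_b ≈ 0.885

Path (a) adiabatic: W = P₁V₁(1 − (V₁/V₂)^(γ−1))/(γ−1) → W_a/(P₁V₁) = 0.5538.
Path (b) isothermal: W = P₁V₁ ln(V₂/V₁) → W_b/(P₁V₁) = 0.626.
W_a / W_b = 0.5538 / 0.626 = 0.8846.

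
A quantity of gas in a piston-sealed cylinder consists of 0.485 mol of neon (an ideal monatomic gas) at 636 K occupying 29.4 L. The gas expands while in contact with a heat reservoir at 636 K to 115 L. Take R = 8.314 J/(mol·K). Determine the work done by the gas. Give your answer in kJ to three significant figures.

Isothermal: W = nRT ln(V₂/V₁).
W = (0.485)(8.314)(636) × ln(115/29.4)
  = 2565 × 1.364
W_by_gas = 3498 J.

W ≈ 3.50 kJ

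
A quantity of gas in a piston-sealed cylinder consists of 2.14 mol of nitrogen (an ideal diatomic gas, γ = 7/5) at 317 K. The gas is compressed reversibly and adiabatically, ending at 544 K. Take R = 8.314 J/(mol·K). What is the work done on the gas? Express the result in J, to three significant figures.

W ≈ 10100 J

Adiabatic ⇒ Q = 0, so W_by = −ΔU = nCᵥ(T₁ − T₂).
Cᵥ = 5R/2 = 20.79 J/(mol·K).
W = (2.14)(20.79)(317 − 544) = -10097 J.
Work on gas = −W_by = 10097 J.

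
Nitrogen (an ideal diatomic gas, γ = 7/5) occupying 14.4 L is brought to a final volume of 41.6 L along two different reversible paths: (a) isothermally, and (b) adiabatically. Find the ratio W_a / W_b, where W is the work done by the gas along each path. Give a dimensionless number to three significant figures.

Path (a) isothermal: W = P₁V₁ ln(V₂/V₁) → W_a/(P₁V₁) = 1.061.
Path (b) adiabatic: W = P₁V₁(1 − (V₁/V₂)^(γ−1))/(γ−1) → W_b/(P₁V₁) = 0.8645.
W_a / W_b = 1.061 / 0.8645 = 1.227.

W_a / W_b ≈ 1.23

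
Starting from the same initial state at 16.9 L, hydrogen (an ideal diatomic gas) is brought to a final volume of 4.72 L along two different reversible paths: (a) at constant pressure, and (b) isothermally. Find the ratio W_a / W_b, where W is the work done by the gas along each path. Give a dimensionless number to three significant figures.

Path (a) isobaric: W = P₁(V₂ − V₁) → W_a/(P₁V₁) = -0.7207.
Path (b) isothermal: W = P₁V₁ ln(V₂/V₁) → W_b/(P₁V₁) = -1.276.
W_a / W_b = -0.7207 / -1.276 = 0.565.

W_a / W_b ≈ 0.565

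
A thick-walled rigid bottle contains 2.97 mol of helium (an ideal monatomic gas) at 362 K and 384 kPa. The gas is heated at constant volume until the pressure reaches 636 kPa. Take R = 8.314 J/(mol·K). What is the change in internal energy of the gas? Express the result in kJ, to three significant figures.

ΔU ≈ 8.80 kJ

Constant volume ⇒ W = 0, so Q = ΔU = nCᵥΔT with Cᵥ = 3R/2 = 12.47 J/(mol·K).
At constant V, T₂/T₁ = P₂/P₁ ⇒ ΔT = T₁(P₂/P₁ − 1) = 362·(636/384 − 1) = 237.6 K.
ΔU = (2.97)(12.47)(237.6) = 8799 J.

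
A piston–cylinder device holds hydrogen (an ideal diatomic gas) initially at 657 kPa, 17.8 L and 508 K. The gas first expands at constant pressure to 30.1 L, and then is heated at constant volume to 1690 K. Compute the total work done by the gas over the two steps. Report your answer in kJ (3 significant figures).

Step 1 (isobaric): W = PΔV = (657 kPa)(30.1 − 17.8 L) = 8081 J.
Step 2 (isochoric): W = 0 (constant volume).
W_total = 8081 + 0 = 8081 J.

W_total ≈ 8.08 kJ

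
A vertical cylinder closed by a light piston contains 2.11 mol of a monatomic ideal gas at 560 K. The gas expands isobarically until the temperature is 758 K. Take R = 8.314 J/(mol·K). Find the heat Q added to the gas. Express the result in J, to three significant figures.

Isobaric: W = nRΔT = (2.11)(8.314)(198) = 3473 J.
ΔU = nCᵥΔT with Cᵥ = 3R/2: ΔU = (2.11)(12.47)(198) = 5210 J.
Q = ΔU + W = 5210 + 3473 = 8684 J.

Q ≈ 8680 J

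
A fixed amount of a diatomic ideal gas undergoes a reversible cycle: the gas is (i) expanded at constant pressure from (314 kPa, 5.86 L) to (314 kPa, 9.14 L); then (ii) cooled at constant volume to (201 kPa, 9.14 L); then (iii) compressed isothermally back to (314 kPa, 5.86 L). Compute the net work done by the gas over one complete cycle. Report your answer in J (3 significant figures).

W_net ≈ 213 J

Leg (i): W = PΔV = (314)(9.14 − 5.86) = 1030 J.
Leg (ii): W = 0.
Leg (iii): W = PᵢVᵢ ln(V_f/Vᵢ) = (1837) ln(5.86/9.14) = -816.6 J.
W_net = 1030 − 816.6 = 213.3 J.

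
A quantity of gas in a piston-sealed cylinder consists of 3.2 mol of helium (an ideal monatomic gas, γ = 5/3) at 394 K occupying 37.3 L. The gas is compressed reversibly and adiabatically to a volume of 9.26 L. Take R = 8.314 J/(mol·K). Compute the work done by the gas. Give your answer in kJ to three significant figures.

W ≈ -24.1 kJ

Adiabatic: TV^(γ−1) = const with γ = 5/3.
T₂ = T₁ (V₁/V₂)^(γ−1) = 394 × (37.3/9.26)^0.667 = 394 × 2.532 = 997.5 K.
W_by = nCᵥ(T₁ − T₂) = (3.2)(12.47)(394 − 997.5) = -24082 J.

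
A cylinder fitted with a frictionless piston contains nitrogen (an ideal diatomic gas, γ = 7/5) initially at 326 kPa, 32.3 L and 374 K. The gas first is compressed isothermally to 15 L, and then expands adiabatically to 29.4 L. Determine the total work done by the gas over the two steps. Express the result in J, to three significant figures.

W_total ≈ -1860 J

Step 1 (isothermal): W = P₁V₁ ln(V₂/V₁) = (10530) ln(15/32.3) = -8077 J.
After step 1: P = 702 kPa, V = 15 L, T = 374 K.
Step 2 (adiabatic): W = (P₁V₁ − P₂V₂)/(γ−1) = (10530 − 8045)/0.4 = 6212 J.
W_total = -8077 + 6212 = -1864 J.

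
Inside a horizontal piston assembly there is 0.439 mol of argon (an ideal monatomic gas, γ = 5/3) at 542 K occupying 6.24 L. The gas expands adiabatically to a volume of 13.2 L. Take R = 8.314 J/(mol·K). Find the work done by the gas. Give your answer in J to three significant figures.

W ≈ 1170 J

Adiabatic: TV^(γ−1) = const with γ = 5/3.
T₂ = T₁ (V₁/V₂)^(γ−1) = 542 × (6.24/13.2)^0.667 = 542 × 0.6068 = 328.9 K.
W_by = nCᵥ(T₁ − T₂) = (0.439)(12.47)(542 − 328.9) = 1167 J.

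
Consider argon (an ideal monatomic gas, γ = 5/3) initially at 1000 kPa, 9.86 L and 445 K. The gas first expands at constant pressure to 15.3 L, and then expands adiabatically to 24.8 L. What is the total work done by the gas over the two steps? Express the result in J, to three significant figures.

W_total ≈ 11800 J

Step 1 (isobaric): W = PΔV = (1000 kPa)(15.3 − 9.86 L) = 5440 J.
After step 1: P = 1000 kPa, V = 15.3 L, T = 690.5 K.
Step 2 (adiabatic): W = (P₁V₁ − P₂V₂)/(γ−1) = (15300 − 11088)/0.667 = 6318 J.
W_total = 5440 + 6318 = 11758 J.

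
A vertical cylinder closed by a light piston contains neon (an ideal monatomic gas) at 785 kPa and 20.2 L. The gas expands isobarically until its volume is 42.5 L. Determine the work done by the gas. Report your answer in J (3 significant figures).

Isobaric: W = P ΔV.
W = (785 kPa)(42.5 − 20.2 L) = (785)(22.3) = 17506 J.

W ≈ 17500 J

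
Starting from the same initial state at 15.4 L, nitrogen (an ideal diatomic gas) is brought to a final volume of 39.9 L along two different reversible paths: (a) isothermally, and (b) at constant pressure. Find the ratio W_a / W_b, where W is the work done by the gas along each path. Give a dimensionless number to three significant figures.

W_a / W_b ≈ 0.598

Path (a) isothermal: W = P₁V₁ ln(V₂/V₁) → W_a/(P₁V₁) = 0.952.
Path (b) isobaric: W = P₁(V₂ − V₁) → W_b/(P₁V₁) = 1.591.
W_a / W_b = 0.952 / 1.591 = 0.5984.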